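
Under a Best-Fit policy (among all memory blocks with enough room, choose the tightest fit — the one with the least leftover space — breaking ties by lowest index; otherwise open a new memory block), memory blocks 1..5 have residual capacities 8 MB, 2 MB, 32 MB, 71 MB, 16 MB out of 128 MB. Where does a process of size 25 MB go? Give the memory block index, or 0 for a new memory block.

Memory blocks with room: memory block 3 (32 MB), memory block 4 (71 MB).
Tightest fit is memory block 3 with 32 MB free.

3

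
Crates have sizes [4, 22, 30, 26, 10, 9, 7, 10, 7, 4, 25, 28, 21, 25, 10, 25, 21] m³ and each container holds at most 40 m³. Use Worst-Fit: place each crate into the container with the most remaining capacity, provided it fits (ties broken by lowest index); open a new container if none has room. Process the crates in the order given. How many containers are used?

container 1: place 4 m³, 36 m³ left
container 1: place 22 m³, 14 m³ left
container 2: place 30 m³, 10 m³ left
container 3: place 26 m³, 14 m³ left
container 1: place 10 m³, 4 m³ left
container 3: place 9 m³, 5 m³ left
container 2: place 7 m³, 3 m³ left
container 4: place 10 m³, 30 m³ left
container 4: place 7 m³, 23 m³ left
container 4: place 4 m³, 19 m³ left
container 5: place 25 m³, 15 m³ left
container 6: place 28 m³, 12 m³ left
container 7: place 21 m³, 19 m³ left
container 8: place 25 m³, 15 m³ left
container 4: place 10 m³, 9 m³ left
container 9: place 25 m³, 15 m³ left
container 10: place 21 m³, 19 m³ left
Final containers: [4,22,10] [30,7] [26,9] [10,7,4,10] [25] [28] [21] [25] [25] [21].

10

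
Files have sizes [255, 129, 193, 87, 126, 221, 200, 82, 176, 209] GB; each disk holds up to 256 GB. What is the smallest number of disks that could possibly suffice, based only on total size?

Total size = 255 + 129 + 193 + 87 + 126 + 221 + 200 + 82 + 176 + 209 = 1678 GB.
⌈1678 / 256⌉ = 7.

7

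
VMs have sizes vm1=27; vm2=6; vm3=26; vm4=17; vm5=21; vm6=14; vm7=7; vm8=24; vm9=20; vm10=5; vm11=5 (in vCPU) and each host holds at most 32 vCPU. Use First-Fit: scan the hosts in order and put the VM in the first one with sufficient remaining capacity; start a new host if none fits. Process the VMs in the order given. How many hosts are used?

Put vm1 (27 vCPU) in host 1; 5 vCPU remain.
Put vm2 (6 vCPU) in host 2; 26 vCPU remain.
Put vm3 (26 vCPU) in host 2; 0 vCPU remain.
Put vm4 (17 vCPU) in host 3; 15 vCPU remain.
Put vm5 (21 vCPU) in host 4; 11 vCPU remain.
Put vm6 (14 vCPU) in host 3; 1 vCPU remain.
Put vm7 (7 vCPU) in host 4; 4 vCPU remain.
Put vm8 (24 vCPU) in host 5; 8 vCPU remain.
Put vm9 (20 vCPU) in host 6; 12 vCPU remain.
Put vm10 (5 vCPU) in host 1; 0 vCPU remain.
Put vm11 (5 vCPU) in host 5; 3 vCPU remain.
Final hosts: [27,5] [6,26] [17,14] [21,7] [24,5] [20].

6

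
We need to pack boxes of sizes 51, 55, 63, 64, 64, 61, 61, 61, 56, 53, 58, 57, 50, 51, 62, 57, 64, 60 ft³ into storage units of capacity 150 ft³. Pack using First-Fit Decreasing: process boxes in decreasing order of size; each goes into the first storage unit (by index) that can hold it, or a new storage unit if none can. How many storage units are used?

Sorted descending: 64, 64, 64, 63, 62, 61, 61, 61, 60, 58, 57, 57, 56, 55, 53, 51, 51, 50.
64 ft³ → storage unit 1 (remaining 86 ft³)
64 ft³ → storage unit 1 (remaining 22 ft³)
64 ft³ → storage unit 2 (remaining 86 ft³)
63 ft³ → storage unit 2 (remaining 23 ft³)
62 ft³ → storage unit 3 (remaining 88 ft³)
61 ft³ → storage unit 3 (remaining 27 ft³)
61 ft³ → storage unit 4 (remaining 89 ft³)
61 ft³ → storage unit 4 (remaining 28 ft³)
60 ft³ → storage unit 5 (remaining 90 ft³)
58 ft³ → storage unit 5 (remaining 32 ft³)
57 ft³ → storage unit 6 (remaining 93 ft³)
57 ft³ → storage unit 6 (remaining 36 ft³)
56 ft³ → storage unit 7 (remaining 94 ft³)
55 ft³ → storage unit 7 (remaining 39 ft³)
53 ft³ → storage unit 8 (remaining 97 ft³)
51 ft³ → storage unit 8 (remaining 46 ft³)
51 ft³ → storage unit 9 (remaining 99 ft³)
50 ft³ → storage unit 9 (remaining 49 ft³)

9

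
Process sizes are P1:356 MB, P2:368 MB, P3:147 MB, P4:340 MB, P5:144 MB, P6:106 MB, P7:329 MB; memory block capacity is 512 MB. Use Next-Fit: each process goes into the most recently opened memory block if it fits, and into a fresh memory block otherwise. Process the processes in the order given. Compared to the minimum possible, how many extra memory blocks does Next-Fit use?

Next-Fit: [356] [368] [147,340] [144,106] [329] → 5 memory blocks.
Total size 1790 MB; any packing needs at least ⌈1790/512⌉ = 4 memory blocks.
An optimal packing achieves that bound: [368,144] [356,147] [340,106] [329] → 4 memory blocks.
Excess: 5 − 4 = 1.

1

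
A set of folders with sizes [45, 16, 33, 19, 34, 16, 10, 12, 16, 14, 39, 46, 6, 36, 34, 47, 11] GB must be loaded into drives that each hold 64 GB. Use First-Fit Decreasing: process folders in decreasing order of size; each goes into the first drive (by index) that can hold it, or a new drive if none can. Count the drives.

8

Sorted descending: 47, 46, 45, 39, 36, 34, 34, 33, 19, 16, 16, 16, 14, 12, 11, 10, 6.
47 GB → drive 1 (remaining 17 GB)
46 GB → drive 2 (remaining 18 GB)
45 GB → drive 3 (remaining 19 GB)
39 GB → drive 4 (remaining 25 GB)
36 GB → drive 5 (remaining 28 GB)
34 GB → drive 6 (remaining 30 GB)
34 GB → drive 7 (remaining 30 GB)
33 GB → drive 8 (remaining 31 GB)
19 GB → drive 3 (remaining 0 GB)
16 GB → drive 1 (remaining 1 GB)
16 GB → drive 2 (remaining 2 GB)
16 GB → drive 4 (remaining 9 GB)
14 GB → drive 5 (remaining 14 GB)
12 GB → drive 5 (remaining 2 GB)
11 GB → drive 6 (remaining 19 GB)
10 GB → drive 6 (remaining 9 GB)
6 GB → drive 4 (remaining 3 GB)
Final drives: [47,16] [46,16] [45,19] [39,16,6] [36,14,12] [34,11,10] [34] [33].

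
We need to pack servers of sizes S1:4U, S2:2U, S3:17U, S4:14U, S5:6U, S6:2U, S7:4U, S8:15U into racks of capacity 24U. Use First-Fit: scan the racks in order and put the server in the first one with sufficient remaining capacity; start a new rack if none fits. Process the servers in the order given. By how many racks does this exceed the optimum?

0

First-Fit: [4,2,17] [14,6,2] [4,15] → 3 racks.
Total size 64U; any packing needs at least ⌈64/24⌉ = 3 racks.
So 3 is already optimal.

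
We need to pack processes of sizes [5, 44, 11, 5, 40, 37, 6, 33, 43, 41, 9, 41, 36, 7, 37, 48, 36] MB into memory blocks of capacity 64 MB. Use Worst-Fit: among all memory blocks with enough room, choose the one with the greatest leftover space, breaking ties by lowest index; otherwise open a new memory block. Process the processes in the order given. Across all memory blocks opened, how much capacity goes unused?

Put 5 MB in memory block 1; 59 MB remain.
Put 44 MB in memory block 1; 15 MB remain.
Put 11 MB in memory block 1; 4 MB remain.
Put 5 MB in memory block 2; 59 MB remain.
Put 40 MB in memory block 2; 19 MB remain.
Put 37 MB in memory block 3; 27 MB remain.
Put 6 MB in memory block 3; 21 MB remain.
Put 33 MB in memory block 4; 31 MB remain.
Put 43 MB in memory block 5; 21 MB remain.
Put 41 MB in memory block 6; 23 MB remain.
Put 9 MB in memory block 4; 22 MB remain.
Put 41 MB in memory block 7; 23 MB remain.
Put 36 MB in memory block 8; 28 MB remain.
Put 7 MB in memory block 8; 21 MB remain.
Put 37 MB in memory block 9; 27 MB remain.
Put 48 MB in memory block 10; 16 MB remain.
Put 36 MB in memory block 11; 28 MB remain.
11 memory blocks × 64 MB = 704 MB; used 479 MB; unused 225 MB.

225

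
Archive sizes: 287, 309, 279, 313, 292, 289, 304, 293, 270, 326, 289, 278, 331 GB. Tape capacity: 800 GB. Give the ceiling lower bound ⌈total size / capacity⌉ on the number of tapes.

Total size = 287 + 309 + 279 + 313 + 292 + 289 + 304 + 293 + 270 + 326 + 289 + 278 + 331 = 3860 GB.
⌈3860 / 800⌉ = 5.

5 tapes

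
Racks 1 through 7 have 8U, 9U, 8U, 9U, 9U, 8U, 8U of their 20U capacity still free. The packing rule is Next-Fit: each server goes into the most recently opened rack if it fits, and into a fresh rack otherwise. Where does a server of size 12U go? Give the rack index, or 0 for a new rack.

0

Next-Fit only looks at rack 7, which has 8U free.
12U does not fit, so a new rack is opened.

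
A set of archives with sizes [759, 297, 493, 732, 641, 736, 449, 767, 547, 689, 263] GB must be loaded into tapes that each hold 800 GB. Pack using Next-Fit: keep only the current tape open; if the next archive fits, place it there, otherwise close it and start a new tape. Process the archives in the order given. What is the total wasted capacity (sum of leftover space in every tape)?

1627

Put 759 GB in tape 1; 41 GB remain.
Put 297 GB in tape 2; 503 GB remain.
Put 493 GB in tape 2; 10 GB remain.
Put 732 GB in tape 3; 68 GB remain.
Put 641 GB in tape 4; 159 GB remain.
Put 736 GB in tape 5; 64 GB remain.
Put 449 GB in tape 6; 351 GB remain.
Put 767 GB in tape 7; 33 GB remain.
Put 547 GB in tape 8; 253 GB remain.
Put 689 GB in tape 9; 111 GB remain.
Put 263 GB in tape 10; 537 GB remain.
10 tapes × 800 GB = 8000 GB; used 6373 GB; unused 1627 GB.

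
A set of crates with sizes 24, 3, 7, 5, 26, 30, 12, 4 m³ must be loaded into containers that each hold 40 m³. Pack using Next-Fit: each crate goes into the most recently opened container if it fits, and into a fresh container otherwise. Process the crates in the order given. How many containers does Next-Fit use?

4 containers

container 1: place 24 m³, 16 m³ left
container 1: place 3 m³, 13 m³ left
container 1: place 7 m³, 6 m³ left
container 1: place 5 m³, 1 m³ left
container 2: place 26 m³, 14 m³ left
container 3: place 30 m³, 10 m³ left
container 4: place 12 m³, 28 m³ left
container 4: place 4 m³, 24 m³ left
Final containers: [24,3,7,5] [26] [30] [12,4].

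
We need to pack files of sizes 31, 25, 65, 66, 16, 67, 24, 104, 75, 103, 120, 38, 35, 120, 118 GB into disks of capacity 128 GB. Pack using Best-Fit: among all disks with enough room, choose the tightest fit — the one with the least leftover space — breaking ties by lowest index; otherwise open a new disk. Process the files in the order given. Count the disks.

9

disk 1: place 31 GB, 97 GB left
disk 1: place 25 GB, 72 GB left
disk 1: place 65 GB, 7 GB left
disk 2: place 66 GB, 62 GB left
disk 2: place 16 GB, 46 GB left
disk 3: place 67 GB, 61 GB left
disk 2: place 24 GB, 22 GB left
disk 4: place 104 GB, 24 GB left
disk 5: place 75 GB, 53 GB left
disk 6: place 103 GB, 25 GB left
disk 7: place 120 GB, 8 GB left
disk 5: place 38 GB, 15 GB left
disk 3: place 35 GB, 26 GB left
disk 8: place 120 GB, 8 GB left
disk 9: place 118 GB, 10 GB left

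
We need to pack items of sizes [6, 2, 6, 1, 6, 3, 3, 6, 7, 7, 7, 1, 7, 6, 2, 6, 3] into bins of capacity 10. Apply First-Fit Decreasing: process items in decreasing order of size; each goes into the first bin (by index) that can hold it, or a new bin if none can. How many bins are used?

Sorted descending: 7, 7, 7, 7, 6, 6, 6, 6, 6, 6, 3, 3, 3, 2, 2, 1, 1.
7 → bin 1 (remaining 3)
7 → bin 2 (remaining 3)
7 → bin 3 (remaining 3)
7 → bin 4 (remaining 3)
6 → bin 5 (remaining 4)
6 → bin 6 (remaining 4)
6 → bin 7 (remaining 4)
6 → bin 8 (remaining 4)
6 → bin 9 (remaining 4)
6 → bin 10 (remaining 4)
3 → bin 1 (remaining 0)
3 → bin 2 (remaining 0)
3 → bin 3 (remaining 0)
2 → bin 4 (remaining 1)
2 → bin 5 (remaining 2)
1 → bin 4 (remaining 0)
1 → bin 5 (remaining 1)

10 bins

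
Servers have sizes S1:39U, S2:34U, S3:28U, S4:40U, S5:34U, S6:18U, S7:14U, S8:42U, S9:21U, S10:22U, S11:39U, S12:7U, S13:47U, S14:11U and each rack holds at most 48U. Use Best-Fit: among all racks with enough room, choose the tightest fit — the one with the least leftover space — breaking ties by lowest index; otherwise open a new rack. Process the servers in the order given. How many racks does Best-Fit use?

rack 1: place S1 (39U), 9U left
rack 2: place S2 (34U), 14U left
rack 3: place S3 (28U), 20U left
rack 4: place S4 (40U), 8U left
rack 5: place S5 (34U), 14U left
rack 3: place S6 (18U), 2U left
rack 2: place S7 (14U), 0U left
rack 6: place S8 (42U), 6U left
rack 7: place S9 (21U), 27U left
rack 7: place S10 (22U), 5U left
rack 8: place S11 (39U), 9U left
rack 4: place S12 (7U), 1U left
rack 9: place S13 (47U), 1U left
rack 5: place S14 (11U), 3U left
Final racks: [39] [34,14] [28,18] [40,7] [34,11] [42] [21,22] [39] [47].

9 racks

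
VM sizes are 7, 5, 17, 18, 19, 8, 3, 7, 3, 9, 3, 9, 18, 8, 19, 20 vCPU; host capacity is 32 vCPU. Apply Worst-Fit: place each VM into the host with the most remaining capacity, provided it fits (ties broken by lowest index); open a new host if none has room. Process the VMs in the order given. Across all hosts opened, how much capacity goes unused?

51

7 vCPU → host 1 (remaining 25 vCPU)
5 vCPU → host 1 (remaining 20 vCPU)
17 vCPU → host 1 (remaining 3 vCPU)
18 vCPU → host 2 (remaining 14 vCPU)
19 vCPU → host 3 (remaining 13 vCPU)
8 vCPU → host 2 (remaining 6 vCPU)
3 vCPU → host 3 (remaining 10 vCPU)
7 vCPU → host 3 (remaining 3 vCPU)
3 vCPU → host 2 (remaining 3 vCPU)
9 vCPU → host 4 (remaining 23 vCPU)
3 vCPU → host 4 (remaining 20 vCPU)
9 vCPU → host 4 (remaining 11 vCPU)
18 vCPU → host 5 (remaining 14 vCPU)
8 vCPU → host 5 (remaining 6 vCPU)
19 vCPU → host 6 (remaining 13 vCPU)
20 vCPU → host 7 (remaining 12 vCPU)
7 hosts × 32 vCPU = 224 vCPU; used 173 vCPU; unused 51 vCPU.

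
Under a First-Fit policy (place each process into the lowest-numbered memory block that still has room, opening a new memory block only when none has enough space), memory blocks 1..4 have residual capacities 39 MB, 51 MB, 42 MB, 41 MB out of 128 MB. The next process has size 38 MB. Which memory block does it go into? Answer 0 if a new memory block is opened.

Memory blocks with room: memory block 1 (39 MB), memory block 2 (51 MB), memory block 3 (42 MB), memory block 4 (41 MB).
The first with room is memory block 1.

1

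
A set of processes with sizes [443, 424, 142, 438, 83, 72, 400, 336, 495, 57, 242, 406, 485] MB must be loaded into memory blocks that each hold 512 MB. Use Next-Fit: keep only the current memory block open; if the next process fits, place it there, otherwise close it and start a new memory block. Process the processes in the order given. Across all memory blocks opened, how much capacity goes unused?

Put 443 MB in memory block 1; 69 MB remain.
Put 424 MB in memory block 2; 88 MB remain.
Put 142 MB in memory block 3; 370 MB remain.
Put 438 MB in memory block 4; 74 MB remain.
Put 83 MB in memory block 5; 429 MB remain.
Put 72 MB in memory block 5; 357 MB remain.
Put 400 MB in memory block 6; 112 MB remain.
Put 336 MB in memory block 7; 176 MB remain.
Put 495 MB in memory block 8; 17 MB remain.
Put 57 MB in memory block 9; 455 MB remain.
Put 242 MB in memory block 9; 213 MB remain.
Put 406 MB in memory block 10; 106 MB remain.
Put 485 MB in memory block 11; 27 MB remain.
11 memory blocks × 512 MB = 5632 MB; used 4023 MB; unused 1609 MB.

1609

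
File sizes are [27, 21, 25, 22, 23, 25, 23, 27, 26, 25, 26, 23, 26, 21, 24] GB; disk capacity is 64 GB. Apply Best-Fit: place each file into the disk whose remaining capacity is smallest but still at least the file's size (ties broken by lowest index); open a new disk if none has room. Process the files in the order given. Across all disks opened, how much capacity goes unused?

148

27 GB → disk 1 (remaining 37 GB)
21 GB → disk 1 (remaining 16 GB)
25 GB → disk 2 (remaining 39 GB)
22 GB → disk 2 (remaining 17 GB)
23 GB → disk 3 (remaining 41 GB)
25 GB → disk 3 (remaining 16 GB)
23 GB → disk 4 (remaining 41 GB)
27 GB → disk 4 (remaining 14 GB)
26 GB → disk 5 (remaining 38 GB)
25 GB → disk 5 (remaining 13 GB)
26 GB → disk 6 (remaining 38 GB)
23 GB → disk 6 (remaining 15 GB)
26 GB → disk 7 (remaining 38 GB)
21 GB → disk 7 (remaining 17 GB)
24 GB → disk 8 (remaining 40 GB)
8 disks × 64 GB = 512 GB; used 364 GB; unused 148 GB.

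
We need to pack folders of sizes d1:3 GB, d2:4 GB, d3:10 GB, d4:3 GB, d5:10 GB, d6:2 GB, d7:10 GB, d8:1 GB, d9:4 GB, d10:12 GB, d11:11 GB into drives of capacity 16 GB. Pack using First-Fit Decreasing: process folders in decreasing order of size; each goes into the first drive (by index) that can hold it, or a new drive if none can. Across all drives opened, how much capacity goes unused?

10

Sorted descending: 12, 11, 10, 10, 10, 4, 4, 3, 3, 2, 1.
Put 12 GB in drive 1; 4 GB remain.
Put 11 GB in drive 2; 5 GB remain.
Put 10 GB in drive 3; 6 GB remain.
Put 10 GB in drive 4; 6 GB remain.
Put 10 GB in drive 5; 6 GB remain.
Put 4 GB in drive 1; 0 GB remain.
Put 4 GB in drive 2; 1 GB remain.
Put 3 GB in drive 3; 3 GB remain.
Put 3 GB in drive 3; 0 GB remain.
Put 2 GB in drive 4; 4 GB remain.
Put 1 GB in drive 2; 0 GB remain.
5 drives × 16 GB = 80 GB; used 70 GB; unused 10 GB.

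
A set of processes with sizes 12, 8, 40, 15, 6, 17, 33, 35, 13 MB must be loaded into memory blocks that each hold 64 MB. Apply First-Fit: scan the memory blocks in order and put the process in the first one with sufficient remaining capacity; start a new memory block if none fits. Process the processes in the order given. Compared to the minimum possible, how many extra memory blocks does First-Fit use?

First-Fit: [12,8,40] [15,6,17,13] [33] [35] → 4 memory blocks.
Total size 179 MB; any packing needs at least ⌈179/64⌉ = 3 memory blocks.
An optimal packing achieves that bound: [40,17,6] [35,15,13] [33,12,8] → 3 memory blocks.
Excess: 4 − 3 = 1.

1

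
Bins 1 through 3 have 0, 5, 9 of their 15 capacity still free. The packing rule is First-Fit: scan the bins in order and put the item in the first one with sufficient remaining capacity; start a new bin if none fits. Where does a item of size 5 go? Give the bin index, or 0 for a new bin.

2

Bins with room: bin 2 (5), bin 3 (9).
The first with room is bin 2.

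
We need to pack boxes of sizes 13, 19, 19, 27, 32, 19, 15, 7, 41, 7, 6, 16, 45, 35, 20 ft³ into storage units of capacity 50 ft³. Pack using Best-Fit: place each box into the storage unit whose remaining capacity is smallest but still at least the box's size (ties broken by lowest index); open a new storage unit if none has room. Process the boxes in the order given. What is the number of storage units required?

storage unit 1: place 13 ft³, 37 ft³ left
storage unit 1: place 19 ft³, 18 ft³ left
storage unit 2: place 19 ft³, 31 ft³ left
storage unit 2: place 27 ft³, 4 ft³ left
storage unit 3: place 32 ft³, 18 ft³ left
storage unit 4: place 19 ft³, 31 ft³ left
storage unit 1: place 15 ft³, 3 ft³ left
storage unit 3: place 7 ft³, 11 ft³ left
storage unit 5: place 41 ft³, 9 ft³ left
storage unit 5: place 7 ft³, 2 ft³ left
storage unit 3: place 6 ft³, 5 ft³ left
storage unit 4: place 16 ft³, 15 ft³ left
storage unit 6: place 45 ft³, 5 ft³ left
storage unit 7: place 35 ft³, 15 ft³ left
storage unit 8: place 20 ft³, 30 ft³ left
Final storage units: [13,19,15] [19,27] [32,7,6] [19,16] [41,7] [45] [35] [20].

8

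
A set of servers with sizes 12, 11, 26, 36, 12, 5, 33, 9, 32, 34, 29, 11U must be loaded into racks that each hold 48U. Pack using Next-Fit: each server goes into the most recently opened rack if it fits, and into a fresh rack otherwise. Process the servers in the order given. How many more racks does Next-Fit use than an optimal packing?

1

Next-Fit: [12,11] [26] [36,12] [5,33,9] [32] [34] [29,11] → 7 racks.
Total size 250U; any packing needs at least ⌈250/48⌉ = 6 racks.
An optimal packing achieves that bound: [36,12] [34,12] [33,11] [32,11,5] [29,9] [26] → 6 racks.
Excess: 7 − 6 = 1.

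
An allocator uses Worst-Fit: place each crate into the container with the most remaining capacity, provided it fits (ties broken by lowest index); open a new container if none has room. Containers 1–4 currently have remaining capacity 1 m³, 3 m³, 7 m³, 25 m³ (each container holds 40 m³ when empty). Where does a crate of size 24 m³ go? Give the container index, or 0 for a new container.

Containers with room: container 4 (25 m³).
Most room is container 4 with 25 m³ free.

4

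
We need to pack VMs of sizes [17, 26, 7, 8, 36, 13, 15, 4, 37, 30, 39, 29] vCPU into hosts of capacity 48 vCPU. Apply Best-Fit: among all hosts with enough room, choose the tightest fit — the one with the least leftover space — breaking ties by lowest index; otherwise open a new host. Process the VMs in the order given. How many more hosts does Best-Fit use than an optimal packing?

1

Best-Fit: [17,26,4] [7,8,13,15] [36] [37] [30] [39] [29] → 7 hosts.
Total size 261 vCPU; any packing needs at least ⌈261/48⌉ = 6 hosts.
An optimal packing achieves that bound: [39,8] [37,7,4] [36] [30,17] [29,15] [26,13] → 6 hosts.
Excess: 7 − 6 = 1.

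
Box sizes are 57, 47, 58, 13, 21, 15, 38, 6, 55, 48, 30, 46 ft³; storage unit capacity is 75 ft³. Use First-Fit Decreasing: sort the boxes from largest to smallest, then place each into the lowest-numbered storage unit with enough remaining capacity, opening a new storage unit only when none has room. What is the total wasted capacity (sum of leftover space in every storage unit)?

Sorted descending: 58, 57, 55, 48, 47, 46, 38, 30, 21, 15, 13, 6.
58 ft³ → storage unit 1 (remaining 17 ft³)
57 ft³ → storage unit 2 (remaining 18 ft³)
55 ft³ → storage unit 3 (remaining 20 ft³)
48 ft³ → storage unit 4 (remaining 27 ft³)
47 ft³ → storage unit 5 (remaining 28 ft³)
46 ft³ → storage unit 6 (remaining 29 ft³)
38 ft³ → storage unit 7 (remaining 37 ft³)
30 ft³ → storage unit 7 (remaining 7 ft³)
21 ft³ → storage unit 4 (remaining 6 ft³)
15 ft³ → storage unit 1 (remaining 2 ft³)
13 ft³ → storage unit 2 (remaining 5 ft³)
6 ft³ → storage unit 3 (remaining 14 ft³)
7 storage units × 75 ft³ = 525 ft³; used 434 ft³; unused 91 ft³.

91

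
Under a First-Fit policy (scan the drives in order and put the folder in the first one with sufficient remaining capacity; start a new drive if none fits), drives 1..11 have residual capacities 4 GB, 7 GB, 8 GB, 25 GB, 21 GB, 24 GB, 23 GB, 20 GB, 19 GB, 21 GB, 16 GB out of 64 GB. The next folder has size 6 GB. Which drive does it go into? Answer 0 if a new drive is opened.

2

Drives with room: drive 2 (7 GB), drive 3 (8 GB), drive 4 (25 GB), drive 5 (21 GB), drive 6 (24 GB), drive 7 (23 GB), drive 8 (20 GB), drive 9 (19 GB), drive 10 (21 GB), drive 11 (16 GB).
The first with room is drive 2.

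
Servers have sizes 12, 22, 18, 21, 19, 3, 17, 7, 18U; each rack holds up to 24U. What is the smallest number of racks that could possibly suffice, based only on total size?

6

Total size = 12 + 22 + 18 + 21 + 19 + 3 + 17 + 7 + 18 = 137U.
⌈137 / 24⌉ = 6.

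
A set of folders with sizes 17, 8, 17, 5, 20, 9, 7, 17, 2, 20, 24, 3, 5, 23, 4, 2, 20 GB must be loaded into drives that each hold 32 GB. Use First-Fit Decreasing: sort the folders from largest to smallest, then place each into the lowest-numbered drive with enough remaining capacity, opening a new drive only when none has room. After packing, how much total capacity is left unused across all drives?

Sorted descending: 24, 23, 20, 20, 20, 17, 17, 17, 9, 8, 7, 5, 5, 4, 3, 2, 2.
Put 24 GB in drive 1; 8 GB remain.
Put 23 GB in drive 2; 9 GB remain.
Put 20 GB in drive 3; 12 GB remain.
Put 20 GB in drive 4; 12 GB remain.
Put 20 GB in drive 5; 12 GB remain.
Put 17 GB in drive 6; 15 GB remain.
Put 17 GB in drive 7; 15 GB remain.
Put 17 GB in drive 8; 15 GB remain.
Put 9 GB in drive 2; 0 GB remain.
Put 8 GB in drive 1; 0 GB remain.
Put 7 GB in drive 3; 5 GB remain.
Put 5 GB in drive 3; 0 GB remain.
Put 5 GB in drive 4; 7 GB remain.
Put 4 GB in drive 4; 3 GB remain.
Put 3 GB in drive 4; 0 GB remain.
Put 2 GB in drive 5; 10 GB remain.
Put 2 GB in drive 5; 8 GB remain.
8 drives × 32 GB = 256 GB; used 203 GB; unused 53 GB.

53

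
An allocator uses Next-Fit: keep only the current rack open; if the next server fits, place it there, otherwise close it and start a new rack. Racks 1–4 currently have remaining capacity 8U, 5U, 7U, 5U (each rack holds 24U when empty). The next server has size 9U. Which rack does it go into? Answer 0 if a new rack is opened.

0

Next-Fit only looks at rack 4, which has 5U free.
9U does not fit, so a new rack is opened.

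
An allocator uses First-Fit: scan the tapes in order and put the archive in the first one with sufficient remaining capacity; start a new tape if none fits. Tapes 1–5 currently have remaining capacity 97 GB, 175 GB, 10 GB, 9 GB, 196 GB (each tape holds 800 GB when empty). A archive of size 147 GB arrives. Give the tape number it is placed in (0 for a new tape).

Tapes with room: tape 2 (175 GB), tape 5 (196 GB).
The first with room is tape 2.

2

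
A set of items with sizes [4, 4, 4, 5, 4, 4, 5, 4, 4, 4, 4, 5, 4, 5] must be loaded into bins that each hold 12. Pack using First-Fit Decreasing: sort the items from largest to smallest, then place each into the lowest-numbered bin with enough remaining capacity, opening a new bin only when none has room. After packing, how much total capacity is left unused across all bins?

Sorted descending: 5, 5, 5, 5, 4, 4, 4, 4, 4, 4, 4, 4, 4, 4.
Put 5 in bin 1; 7 remain.
Put 5 in bin 1; 2 remain.
Put 5 in bin 2; 7 remain.
Put 5 in bin 2; 2 remain.
Put 4 in bin 3; 8 remain.
Put 4 in bin 3; 4 remain.
Put 4 in bin 3; 0 remain.
Put 4 in bin 4; 8 remain.
Put 4 in bin 4; 4 remain.
Put 4 in bin 4; 0 remain.
Put 4 in bin 5; 8 remain.
Put 4 in bin 5; 4 remain.
Put 4 in bin 5; 0 remain.
Put 4 in bin 6; 8 remain.
6 bins × 12 = 72; used 60; unused 12.

12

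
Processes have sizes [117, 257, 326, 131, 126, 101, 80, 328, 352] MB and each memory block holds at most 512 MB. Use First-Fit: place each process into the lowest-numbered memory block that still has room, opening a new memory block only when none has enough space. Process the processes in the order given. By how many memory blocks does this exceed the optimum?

0

First-Fit: [117,257,131] [326,126] [101,80,328] [352] → 4 memory blocks.
Total size 1818 MB; any packing needs at least ⌈1818/512⌉ = 4 memory blocks.
So 4 is already optimal.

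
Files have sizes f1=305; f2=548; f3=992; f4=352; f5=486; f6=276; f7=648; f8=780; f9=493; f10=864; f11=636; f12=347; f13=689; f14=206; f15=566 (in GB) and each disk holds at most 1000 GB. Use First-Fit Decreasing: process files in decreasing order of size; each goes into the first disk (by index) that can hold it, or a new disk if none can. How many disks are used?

Sorted descending: 992, 864, 780, 689, 648, 636, 566, 548, 493, 486, 352, 347, 305, 276, 206.
992 GB → disk 1 (remaining 8 GB)
864 GB → disk 2 (remaining 136 GB)
780 GB → disk 3 (remaining 220 GB)
689 GB → disk 4 (remaining 311 GB)
648 GB → disk 5 (remaining 352 GB)
636 GB → disk 6 (remaining 364 GB)
566 GB → disk 7 (remaining 434 GB)
548 GB → disk 8 (remaining 452 GB)
493 GB → disk 9 (remaining 507 GB)
486 GB → disk 9 (remaining 21 GB)
352 GB → disk 5 (remaining 0 GB)
347 GB → disk 6 (remaining 17 GB)
305 GB → disk 4 (remaining 6 GB)
276 GB → disk 7 (remaining 158 GB)
206 GB → disk 3 (remaining 14 GB)
Final disks: [992] [864] [780,206] [689,305] [648,352] [636,347] [566,276] [548] [493,486].

9 disks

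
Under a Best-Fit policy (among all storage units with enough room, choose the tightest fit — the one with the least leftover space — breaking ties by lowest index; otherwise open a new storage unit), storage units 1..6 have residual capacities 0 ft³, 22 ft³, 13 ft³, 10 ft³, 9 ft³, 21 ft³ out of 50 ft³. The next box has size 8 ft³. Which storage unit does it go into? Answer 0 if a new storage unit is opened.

5

Storage units with room: storage unit 2 (22 ft³), storage unit 3 (13 ft³), storage unit 4 (10 ft³), storage unit 5 (9 ft³), storage unit 6 (21 ft³).
Tightest fit is storage unit 5 with 9 ft³ free.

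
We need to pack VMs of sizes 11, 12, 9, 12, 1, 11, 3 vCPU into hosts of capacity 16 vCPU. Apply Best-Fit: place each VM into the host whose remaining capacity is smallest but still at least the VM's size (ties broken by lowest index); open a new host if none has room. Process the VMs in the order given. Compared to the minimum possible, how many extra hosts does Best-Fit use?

0

Best-Fit: [11] [12,1,3] [9] [12] [11] → 5 hosts.
5 VMs exceed 8 vCPU (half the capacity), and no two of those can share a host, so at least 5 hosts are needed.
So 5 is already optimal.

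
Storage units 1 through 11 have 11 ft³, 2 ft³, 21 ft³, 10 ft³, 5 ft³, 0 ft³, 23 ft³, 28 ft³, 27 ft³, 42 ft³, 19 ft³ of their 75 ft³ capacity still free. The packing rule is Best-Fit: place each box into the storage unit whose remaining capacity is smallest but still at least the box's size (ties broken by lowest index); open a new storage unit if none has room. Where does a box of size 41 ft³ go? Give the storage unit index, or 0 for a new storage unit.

10

Storage units with room: storage unit 10 (42 ft³).
Tightest fit is storage unit 10 with 42 ft³ free.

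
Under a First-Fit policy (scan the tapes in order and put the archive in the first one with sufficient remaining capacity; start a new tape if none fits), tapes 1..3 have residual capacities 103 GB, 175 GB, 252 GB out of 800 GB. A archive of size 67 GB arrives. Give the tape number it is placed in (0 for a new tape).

Tapes with room: tape 1 (103 GB), tape 2 (175 GB), tape 3 (252 GB).
The first with room is tape 1.

1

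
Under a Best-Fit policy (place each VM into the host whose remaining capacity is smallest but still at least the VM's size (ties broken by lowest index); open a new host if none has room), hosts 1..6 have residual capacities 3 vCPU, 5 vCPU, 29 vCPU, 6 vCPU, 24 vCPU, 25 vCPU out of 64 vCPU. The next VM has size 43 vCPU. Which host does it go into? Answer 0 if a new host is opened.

0

No host has ≥ 43 vCPU free, so a new host is opened.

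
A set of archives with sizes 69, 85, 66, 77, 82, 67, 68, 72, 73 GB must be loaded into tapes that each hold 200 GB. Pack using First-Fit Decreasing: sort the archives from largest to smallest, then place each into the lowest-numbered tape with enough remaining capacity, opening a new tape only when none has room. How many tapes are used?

Sorted descending: 85, 82, 77, 73, 72, 69, 68, 67, 66.
85 GB → tape 1 (remaining 115 GB)
82 GB → tape 1 (remaining 33 GB)
77 GB → tape 2 (remaining 123 GB)
73 GB → tape 2 (remaining 50 GB)
72 GB → tape 3 (remaining 128 GB)
69 GB → tape 3 (remaining 59 GB)
68 GB → tape 4 (remaining 132 GB)
67 GB → tape 4 (remaining 65 GB)
66 GB → tape 5 (remaining 134 GB)

5 tapes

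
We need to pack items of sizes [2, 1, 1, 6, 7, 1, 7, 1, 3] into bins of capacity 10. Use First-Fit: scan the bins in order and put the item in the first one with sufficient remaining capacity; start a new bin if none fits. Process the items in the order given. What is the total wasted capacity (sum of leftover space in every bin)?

Put 2 in bin 1; 8 remain.
Put 1 in bin 1; 7 remain.
Put 1 in bin 1; 6 remain.
Put 6 in bin 1; 0 remain.
Put 7 in bin 2; 3 remain.
Put 1 in bin 2; 2 remain.
Put 7 in bin 3; 3 remain.
Put 1 in bin 2; 1 remain.
Put 3 in bin 3; 0 remain.
3 bins × 10 = 30; used 29; unused 1.

1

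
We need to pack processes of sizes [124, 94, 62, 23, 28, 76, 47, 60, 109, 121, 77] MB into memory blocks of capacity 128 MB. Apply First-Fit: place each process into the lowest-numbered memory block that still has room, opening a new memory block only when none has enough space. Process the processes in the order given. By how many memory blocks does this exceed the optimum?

First-Fit: [124] [94,23] [62,28] [76,47] [60] [109] [121] [77] → 8 memory blocks.
Total size 821 MB; any packing needs at least ⌈821/128⌉ = 7 memory blocks.
An optimal packing achieves that bound: [124] [121] [109] [94,28] [77,47] [76,23] [62,60] → 7 memory blocks.
Excess: 8 − 7 = 1.

1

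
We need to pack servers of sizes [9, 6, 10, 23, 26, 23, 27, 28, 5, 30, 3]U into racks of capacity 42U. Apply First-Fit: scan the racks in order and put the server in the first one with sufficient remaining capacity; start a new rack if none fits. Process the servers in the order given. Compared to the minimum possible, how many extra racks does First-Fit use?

First-Fit: [9,6,10,5,3] [23] [26] [23] [27] [28] [30] → 7 racks.
6 servers exceed 21U (half the capacity), and no two of those can share a rack, so at least 6 racks are needed.
An optimal packing achieves that bound: [30,10] [28,9,5] [27,6,3] [26] [23] [23] → 6 racks.
Excess: 7 − 6 = 1.

1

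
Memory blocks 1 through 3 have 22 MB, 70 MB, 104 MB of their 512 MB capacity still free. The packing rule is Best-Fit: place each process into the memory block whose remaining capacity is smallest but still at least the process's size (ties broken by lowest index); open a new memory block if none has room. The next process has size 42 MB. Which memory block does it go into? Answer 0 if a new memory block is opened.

Memory blocks with room: memory block 2 (70 MB), memory block 3 (104 MB).
Tightest fit is memory block 2 with 70 MB free.

2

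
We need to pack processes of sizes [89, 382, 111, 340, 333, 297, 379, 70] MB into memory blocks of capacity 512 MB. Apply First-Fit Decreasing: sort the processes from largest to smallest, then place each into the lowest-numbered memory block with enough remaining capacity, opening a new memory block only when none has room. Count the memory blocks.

5

Sorted descending: 382, 379, 340, 333, 297, 111, 89, 70.
Put 382 MB in memory block 1; 130 MB remain.
Put 379 MB in memory block 2; 133 MB remain.
Put 340 MB in memory block 3; 172 MB remain.
Put 333 MB in memory block 4; 179 MB remain.
Put 297 MB in memory block 5; 215 MB remain.
Put 111 MB in memory block 1; 19 MB remain.
Put 89 MB in memory block 2; 44 MB remain.
Put 70 MB in memory block 3; 102 MB remain.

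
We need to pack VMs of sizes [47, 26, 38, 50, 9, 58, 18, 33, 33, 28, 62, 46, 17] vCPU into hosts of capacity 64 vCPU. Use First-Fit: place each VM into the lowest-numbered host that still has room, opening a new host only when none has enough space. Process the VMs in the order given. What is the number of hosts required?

47 vCPU → host 1 (remaining 17 vCPU)
26 vCPU → host 2 (remaining 38 vCPU)
38 vCPU → host 2 (remaining 0 vCPU)
50 vCPU → host 3 (remaining 14 vCPU)
9 vCPU → host 1 (remaining 8 vCPU)
58 vCPU → host 4 (remaining 6 vCPU)
18 vCPU → host 5 (remaining 46 vCPU)
33 vCPU → host 5 (remaining 13 vCPU)
33 vCPU → host 6 (remaining 31 vCPU)
28 vCPU → host 6 (remaining 3 vCPU)
62 vCPU → host 7 (remaining 2 vCPU)
46 vCPU → host 8 (remaining 18 vCPU)
17 vCPU → host 8 (remaining 1 vCPU)

8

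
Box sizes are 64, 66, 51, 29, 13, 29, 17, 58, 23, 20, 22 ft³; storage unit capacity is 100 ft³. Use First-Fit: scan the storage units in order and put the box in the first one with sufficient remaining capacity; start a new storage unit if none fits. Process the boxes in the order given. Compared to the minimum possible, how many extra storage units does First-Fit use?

First-Fit: [64,29] [66,13,17] [51,29,20] [58,23] [22] → 5 storage units.
Total size 392 ft³; any packing needs at least ⌈392/100⌉ = 4 storage units.
An optimal packing achieves that bound: [66,29] [64,23,13] [58,22,20] [51,29,17] → 4 storage units.
Excess: 5 − 4 = 1.

1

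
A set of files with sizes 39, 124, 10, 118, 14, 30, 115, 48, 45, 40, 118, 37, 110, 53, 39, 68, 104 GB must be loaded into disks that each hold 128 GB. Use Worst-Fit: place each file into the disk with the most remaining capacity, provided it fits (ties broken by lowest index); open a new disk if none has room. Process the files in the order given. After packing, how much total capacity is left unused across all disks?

Put 39 GB in disk 1; 89 GB remain.
Put 124 GB in disk 2; 4 GB remain.
Put 10 GB in disk 1; 79 GB remain.
Put 118 GB in disk 3; 10 GB remain.
Put 14 GB in disk 1; 65 GB remain.
Put 30 GB in disk 1; 35 GB remain.
Put 115 GB in disk 4; 13 GB remain.
Put 48 GB in disk 5; 80 GB remain.
Put 45 GB in disk 5; 35 GB remain.
Put 40 GB in disk 6; 88 GB remain.
Put 118 GB in disk 7; 10 GB remain.
Put 37 GB in disk 6; 51 GB remain.
Put 110 GB in disk 8; 18 GB remain.
Put 53 GB in disk 9; 75 GB remain.
Put 39 GB in disk 9; 36 GB remain.
Put 68 GB in disk 10; 60 GB remain.
Put 104 GB in disk 11; 24 GB remain.
11 disks × 128 GB = 1408 GB; used 1112 GB; unused 296 GB.

296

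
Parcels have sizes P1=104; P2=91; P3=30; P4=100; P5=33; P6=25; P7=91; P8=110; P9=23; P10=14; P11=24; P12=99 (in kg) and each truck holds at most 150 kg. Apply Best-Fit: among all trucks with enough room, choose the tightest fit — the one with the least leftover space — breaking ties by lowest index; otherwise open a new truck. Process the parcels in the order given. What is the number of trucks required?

6 trucks

Put P1 (104 kg) in truck 1; 46 kg remain.
Put P2 (91 kg) in truck 2; 59 kg remain.
Put P3 (30 kg) in truck 1; 16 kg remain.
Put P4 (100 kg) in truck 3; 50 kg remain.
Put P5 (33 kg) in truck 3; 17 kg remain.
Put P6 (25 kg) in truck 2; 34 kg remain.
Put P7 (91 kg) in truck 4; 59 kg remain.
Put P8 (110 kg) in truck 5; 40 kg remain.
Put P9 (23 kg) in truck 2; 11 kg remain.
Put P10 (14 kg) in truck 1; 2 kg remain.
Put P11 (24 kg) in truck 5; 16 kg remain.
Put P12 (99 kg) in truck 6; 51 kg remain.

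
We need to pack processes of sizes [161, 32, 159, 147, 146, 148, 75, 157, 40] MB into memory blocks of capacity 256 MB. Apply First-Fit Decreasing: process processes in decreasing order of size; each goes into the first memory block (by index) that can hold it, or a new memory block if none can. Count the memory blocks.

Sorted descending: 161, 159, 157, 148, 147, 146, 75, 40, 32.
memory block 1: place 161 MB, 95 MB left
memory block 2: place 159 MB, 97 MB left
memory block 3: place 157 MB, 99 MB left
memory block 4: place 148 MB, 108 MB left
memory block 5: place 147 MB, 109 MB left
memory block 6: place 146 MB, 110 MB left
memory block 1: place 75 MB, 20 MB left
memory block 2: place 40 MB, 57 MB left
memory block 2: place 32 MB, 25 MB left

6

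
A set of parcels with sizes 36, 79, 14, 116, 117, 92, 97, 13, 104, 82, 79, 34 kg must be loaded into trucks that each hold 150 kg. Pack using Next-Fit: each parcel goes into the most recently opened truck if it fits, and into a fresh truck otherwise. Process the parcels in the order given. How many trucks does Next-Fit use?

8

36 kg → truck 1 (remaining 114 kg)
79 kg → truck 1 (remaining 35 kg)
14 kg → truck 1 (remaining 21 kg)
116 kg → truck 2 (remaining 34 kg)
117 kg → truck 3 (remaining 33 kg)
92 kg → truck 4 (remaining 58 kg)
97 kg → truck 5 (remaining 53 kg)
13 kg → truck 5 (remaining 40 kg)
104 kg → truck 6 (remaining 46 kg)
82 kg → truck 7 (remaining 68 kg)
79 kg → truck 8 (remaining 71 kg)
34 kg → truck 8 (remaining 37 kg)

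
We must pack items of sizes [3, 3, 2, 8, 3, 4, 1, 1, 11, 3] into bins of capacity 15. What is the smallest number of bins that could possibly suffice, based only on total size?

3

Total size = 3 + 3 + 2 + 8 + 3 + 4 + 1 + 1 + 11 + 3 = 39.
⌈39 / 15⌉ = 3.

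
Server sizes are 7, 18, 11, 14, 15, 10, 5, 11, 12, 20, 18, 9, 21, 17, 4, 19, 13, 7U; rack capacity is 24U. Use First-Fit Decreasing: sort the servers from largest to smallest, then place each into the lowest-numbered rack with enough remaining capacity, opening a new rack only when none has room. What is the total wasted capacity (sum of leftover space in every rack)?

33

Sorted descending: 21, 20, 19, 18, 18, 17, 15, 14, 13, 12, 11, 11, 10, 9, 7, 7, 5, 4.
Put 21U in rack 1; 3U remain.
Put 20U in rack 2; 4U remain.
Put 19U in rack 3; 5U remain.
Put 18U in rack 4; 6U remain.
Put 18U in rack 5; 6U remain.
Put 17U in rack 6; 7U remain.
Put 15U in rack 7; 9U remain.
Put 14U in rack 8; 10U remain.
Put 13U in rack 9; 11U remain.
Put 12U in rack 10; 12U remain.
Put 11U in rack 9; 0U remain.
Put 11U in rack 10; 1U remain.
Put 10U in rack 8; 0U remain.
Put 9U in rack 7; 0U remain.
Put 7U in rack 6; 0U remain.
Put 7U in rack 11; 17U remain.
Put 5U in rack 3; 0U remain.
Put 4U in rack 2; 0U remain.
11 racks × 24U = 264U; used 231U; unused 33U.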